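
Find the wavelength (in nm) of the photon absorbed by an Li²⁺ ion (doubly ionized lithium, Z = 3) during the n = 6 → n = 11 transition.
518.885087 nm

First, find the transition energy using E_n = -13.6057 Z² / n² eV:
E_6 = -13.6057 × 3² / 6² = -3.4014250000 eV
E_11 = -13.6057 × 3² / 11² = -1.0119942149 eV

Photon energy: |ΔE| = |E_11 - E_6| = 2.3894307851 eV

Convert to wavelength using E = hc/λ with hc = 1239.84 eV·nm:
λ = hc/E = 1239.84 eV·nm / 2.3894307851 eV
λ = 518.885087 nm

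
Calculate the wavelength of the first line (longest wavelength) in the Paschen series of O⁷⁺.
29.2907 nm

The longest wavelength corresponds to the smallest energy transition in the series.
The Paschen series has all transitions ending at n_f = 3.

For O⁷⁺ (Z = 8), the first line (α-line) is the jump from n = 4 to n = 3:
E_4 = -13.6057 × 8² / 4² = -54.422800 eV
E_3 = -13.6057 × 8² / 3² = -96.751644 eV
ΔE = E_4 - E_3 = 42.328844 eV

λ = hc/E = 1239.84 eV·nm / 42.328844 eV
λ = 29.2907 nm

This is the α-line of the Paschen series in O⁷⁺.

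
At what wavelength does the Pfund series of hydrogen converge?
2278.16 nm

The series limit corresponds to the transition from n = ∞ to n = 5.
This is the highest energy (shortest wavelength) transition in the Pfund series.

E_∞ = 0 eV
E_5 = -13.6057 / 5² = -0.54422800 eV

Energy at series limit:
ΔE = E_∞ - E_5 = 0 - (-0.54422800) = 0.54422800 eV
λ = hc/E = 1239.84 eV·nm / 0.54422800 eV = 2278.16 nm

This energy equals the ionization energy from the n = 5 state of hydrogen.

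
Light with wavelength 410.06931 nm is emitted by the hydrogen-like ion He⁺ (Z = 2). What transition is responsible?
n = 12 → n = 4

First, find the photon energy from the wavelength (hc = 1239.84 eV·nm):
E = hc/λ = 1239.84 eV·nm / 410.06931 nm = 3.0234889 eV

The energy levels of He⁺ satisfy E_n = -13.6057 × 2² / n² eV, so an emission n_i → n_f releases
ΔE = 13.6057 × 2² × (1/n_f² − 1/n_i²) eV.

Setting ΔE equal to the photon energy:
1/n_f² − 1/n_i² = 3.0234889 / (13.6057 × 2²) = 0.055555556

Since 1/n_i² must be positive, we need 1/n_f² > 0.055555556, i.e. n_f ≤ 4. For each allowed n_f, solve n_i = (1/n_f² − 0.055555556)^(−1/2) and check whether it is a whole number:
  n_f = 1: 1/n_i² = 1.000000000 − 0.055555556 = 0.944444444 → n_i = 1.029  (not an integer) ✗
  n_f = 2: 1/n_i² = 0.250000000 − 0.055555556 = 0.194444444 → n_i = 2.268  (not an integer) ✗
  n_f = 3: 1/n_i² = 0.111111111 − 0.055555556 = 0.055555555 → n_i = 4.243  (not an integer) ✗
  n_f = 4: 1/n_i² = 0.062500000 − 0.055555556 = 0.006944444 → n_i = 12.000  → integer, n_i = 12 ✓

Only n_f = 4 gives an integer upper level, n_i = 12.

The transition is from n = 12 to n = 4 (emission).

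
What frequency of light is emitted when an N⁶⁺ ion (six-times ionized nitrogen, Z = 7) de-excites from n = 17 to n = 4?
9.52e+15 Hz

First, find the transition energy:
E_17 = -13.6057 × 7² / 17² = -2.3068 eV
E_4 = -13.6057 × 7² / 4² = -41.6675 eV
|ΔE| = |E_4 - E_17| = 39.3607 eV

Convert to Joules: E = 39.3607 eV × (1.602177 × 10⁻¹⁹ J/eV) = 6.3063e-18 J

Using E = hf:
f = E/h = 6.3063e-18 J / (6.62607 × 10⁻³⁴ J·s)
f = 9.52e+15 Hz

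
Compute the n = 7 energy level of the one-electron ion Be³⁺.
-4.443 eV

For hydrogen-like ions, the energy levels scale with Z²:
E_n = -13.6057 Z² / n² eV

For Be³⁺ (Z = 4) at n = 7:
E_7 = -13.6057 × 4² / 7²
E_7 = -13.6057 × 16 / 49
E_7 = -217.6912 / 49
E_7 = -4.443 eV

The energy is 16 times more negative than hydrogen at the same n due to the stronger nuclear charge.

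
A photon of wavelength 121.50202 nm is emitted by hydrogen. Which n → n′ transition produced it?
n = 2 → n = 1

First, find the photon energy from the wavelength (hc = 1239.84 eV·nm):
E = hc/λ = 1239.84 eV·nm / 121.50202 nm = 10.204275 eV

The energy levels of hydrogen satisfy E_n = -13.6057 / n² eV, so an emission n_i → n_f releases
ΔE = 13.6057 × (1/n_f² − 1/n_i²) eV.

Setting ΔE equal to the photon energy:
1/n_f² − 1/n_i² = 10.204275 / 13.6057 = 0.75000000

Since 1/n_i² must be positive, we need 1/n_f² > 0.75000000, i.e. n_f ≤ 1. For each allowed n_f, solve n_i = (1/n_f² − 0.75000000)^(−1/2) and check whether it is a whole number:
  n_f = 1: 1/n_i² = 1.00000000 − 0.75000000 = 0.25000000 → n_i = 2.000  → integer, n_i = 2 ✓

Only n_f = 1 gives an integer upper level, n_i = 2.

The transition is from n = 2 to n = 1 (emission).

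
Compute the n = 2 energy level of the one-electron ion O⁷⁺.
-217.69 eV

For hydrogen-like ions, the energy levels scale with Z²:
E_n = -13.6057 Z² / n² eV

For O⁷⁺ (Z = 8) at n = 2:
E_2 = -13.6057 × 8² / 2²
E_2 = -13.6057 × 64 / 4
E_2 = -870.7648 / 4
E_2 = -217.69 eV

The energy is 64 times more negative than hydrogen at the same n due to the stronger nuclear charge.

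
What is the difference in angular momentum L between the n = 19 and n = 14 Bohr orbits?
5.2729e-34 J·s (or 5ℏ)

In the Bohr model, L_n = nℏ where ℏ = 1.054572e-34 J·s.

L_19 = 19ℏ = 2.003687e-33 J·s
L_14 = 14ℏ = 1.476401e-33 J·s

ΔL = L_19 - L_14 = (19 - 14)ℏ = 5ℏ
ΔL = 5 × 1.054572e-34 J·s = 5.2729e-34 J·s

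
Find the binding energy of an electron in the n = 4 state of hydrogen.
0.850 eV

The ionization energy is the energy needed to remove the electron completely (n → ∞).

For hydrogen, E_n = -13.6057 eV / n².

At n = 4: E_4 = -13.6057 / 4² = -0.850356 eV
At n = ∞: E_∞ = 0 eV

Ionization energy = E_∞ - E_4 = 0 - (-0.850356) = 0.850356 eV
Ionization energy ≈ 0.850 eV

This is also called the binding energy of the electron in state n = 4.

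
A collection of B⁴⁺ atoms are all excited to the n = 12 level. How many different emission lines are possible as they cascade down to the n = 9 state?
6

The electron can occupy levels n = 9, 10, ..., 12 during de-excitation — that is m = 12 - 9 + 1 = 4 distinct levels.

The number of distinct spectral lines equals the number of ways to choose 2 of these m levels (each pair gives one possible emission transition):

Number of lines = m(m-1)/2 = 4×3/2 = 6

These correspond to all possible transitions between the 4 levels:
12 → 11, 12 → 10, 12 → 9, 11 → 10, 11 → 9, 10 → 9

Each transition produces a photon with a unique energy (and thus wavelength). This count does not depend on Z.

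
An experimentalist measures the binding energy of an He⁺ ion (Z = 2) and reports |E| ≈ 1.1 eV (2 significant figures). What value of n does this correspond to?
n = 7

The exact energy levels follow E_n = -13.6057 Z² / n² eV with Z = 2.

The measured value (-1.1 eV) is reported to only 2 significant figures, so we must test candidate n values and see which one matches to that precision.

Candidate energies:
  n = 5:  E = -13.6057 × 2² / 5² = -2.176912 eV
  n = 6:  E = -13.6057 × 2² / 6² = -1.511744 eV
  n = 7:  E = -13.6057 × 2² / 7² = -1.110669 eV  ← matches
  n = 8:  E = -13.6057 × 2² / 8² = -0.850356 eV
  n = 9:  E = -13.6057 × 2² / 9² = -0.671886 eV

Checking against the measurement of -1.1 eV (2 sig figs), only n = 7 agrees:
E_7 = -1.110669 eV, which rounds to -1.1 eV ✓

Therefore n = 7.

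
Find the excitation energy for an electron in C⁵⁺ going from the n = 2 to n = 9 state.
116.404322 eV

The energy levels of a hydrogen-like atom are E_n = -13.6057 Z² eV / n².

Energy at n = 2: E_2 = -13.6057 × 6² / 2² = -122.451300000 eV
Energy at n = 9: E_9 = -13.6057 × 6² / 9² = -6.046977778 eV

The excitation energy is the difference:
ΔE = E_9 - E_2
ΔE = -6.046977778 - (-122.451300000)
ΔE = 116.404322 eV

Since this is positive, energy must be absorbed (photon absorption).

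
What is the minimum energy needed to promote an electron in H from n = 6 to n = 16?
0.32479 eV

The energy levels of a hydrogen-like atom are E_n = -13.6057 eV / n².

Energy at n = 6: E_6 = -13.6057 / 6² = -0.37793611 eV
Energy at n = 16: E_16 = -13.6057 / 16² = -0.05314727 eV

The excitation energy is the difference:
ΔE = E_16 - E_6
ΔE = -0.05314727 - (-0.37793611)
ΔE = 0.32479 eV

Since this is positive, energy must be absorbed (photon absorption).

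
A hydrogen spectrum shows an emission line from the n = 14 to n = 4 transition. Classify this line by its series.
Brackett series

The spectral series in hydrogen are named based on the final (lower) energy level:
- Lyman series: n_final = 1 (ultraviolet)
- Balmer series: n_final = 2 (visible/near-UV)
- Paschen series: n_final = 3 (infrared)
- Brackett series: n_final = 4 (infrared)
- Pfund series: n_final = 5 (far infrared)

Since this transition ends at n = 4, it belongs to the Brackett series.

For reference, this 14 → 4 line has photon energy
ΔE = 13.6057 eV × (1/4² - 1/14²) = 0.78093941327 eV,
corresponding to wavelength λ = hc/ΔE = 1239.84 eV·nm / 0.78093941327 eV = 1587.62636 nm in the infrared region.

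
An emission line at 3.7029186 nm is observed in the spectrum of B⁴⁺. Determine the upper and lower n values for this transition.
n = 8 → n = 1

First, find the photon energy from the wavelength (hc = 1239.84 eV·nm):
E = hc/λ = 1239.84 eV·nm / 3.7029186 nm = 334.82778 eV

The energy levels of B⁴⁺ satisfy E_n = -13.6057 × 5² / n² eV, so an emission n_i → n_f releases
ΔE = 13.6057 × 5² × (1/n_f² − 1/n_i²) eV.

Setting ΔE equal to the photon energy:
1/n_f² − 1/n_i² = 334.82778 / (13.6057 × 5²) = 0.98437502

Since 1/n_i² must be positive, we need 1/n_f² > 0.98437502, i.e. n_f ≤ 1. For each allowed n_f, solve n_i = (1/n_f² − 0.98437502)^(−1/2) and check whether it is a whole number:
  n_f = 1: 1/n_i² = 1.00000000 − 0.98437502 = 0.01562498 → n_i = 8.000  → integer, n_i = 8 ✓

Only n_f = 1 gives an integer upper level, n_i = 8.

The transition is from n = 8 to n = 1 (emission).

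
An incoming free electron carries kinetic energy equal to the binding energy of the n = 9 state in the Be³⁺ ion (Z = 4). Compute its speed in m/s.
9.7231e+05 m/s (or 0.32433% of c)

The binding energy at n = 9 for Be³⁺ is:
E_9 = -13.6057 × 4²/9² = -2.6875457 eV
|E_9| = 2.6875457 eV

Convert to Joules:
KE = 2.6875457 eV × (1.602177 × 10⁻¹⁹ J/eV) = 4.305924e-19 J

Using KE = ½mv²:
v = √(2·KE/m_e)
v = √(2 × 4.305924e-19 J / 9.10938 × 10⁻³¹ kg)
v = 9.7231e+05 m/s

This is approximately 0.32433% the speed of light.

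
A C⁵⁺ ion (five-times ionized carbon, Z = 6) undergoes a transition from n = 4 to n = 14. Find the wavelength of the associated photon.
44.1007 nm

First, find the transition energy using E_n = -13.6057 Z² / n² eV:
E_4 = -13.6057 × 6² / 4² = -30.612825 eV
E_14 = -13.6057 × 6² / 14² = -2.499006 eV

Photon energy: |ΔE| = |E_14 - E_4| = 28.113819 eV

Convert to wavelength using E = hc/λ with hc = 1239.84 eV·nm:
λ = hc/E = 1239.84 eV·nm / 28.113819 eV
λ = 44.1007 nm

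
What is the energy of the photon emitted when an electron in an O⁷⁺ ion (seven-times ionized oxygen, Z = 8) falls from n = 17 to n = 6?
21.174884 eV

The energy levels are E_n = -13.6057 Z² eV / n².

Energy at n = 17: E_17 = -13.6057 × 8² / 17² = -3.013026990 eV
Energy at n = 6: E_6 = -13.6057 × 8² / 6² = -24.187911111 eV

For emission (electron falling to lower state), the photon energy is:
E_photon = E_17 - E_6 = |-3.013026990 - (-24.187911111)|
E_photon = 21.174884 eV

This energy is carried away by the emitted photon.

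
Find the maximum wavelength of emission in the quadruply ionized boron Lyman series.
4.860 nm

The longest wavelength corresponds to the smallest energy transition in the series.
The Lyman series has all transitions ending at n_f = 1.

For B⁴⁺ (Z = 5), the first line (α-line) is the jump from n = 2 to n = 1:
E_2 = -13.6057 × 5² / 2² = -85.03563 eV
E_1 = -13.6057 × 5² / 1² = -340.14250 eV
ΔE = E_2 - E_1 = 255.10687 eV

λ = hc/E = 1239.84 eV·nm / 255.10687 eV
λ = 4.860 nm

This is the α-line of the Lyman series in B⁴⁺.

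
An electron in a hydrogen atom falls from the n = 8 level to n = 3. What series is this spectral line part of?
Paschen series

The spectral series in hydrogen are named based on the final (lower) energy level:
- Lyman series: n_final = 1 (ultraviolet)
- Balmer series: n_final = 2 (visible/near-UV)
- Paschen series: n_final = 3 (infrared)
- Brackett series: n_final = 4 (infrared)
- Pfund series: n_final = 5 (far infrared)

Since this transition ends at n = 3, it belongs to the Paschen series.

For reference, this 8 → 3 line has photon energy
ΔE = 13.6057 eV × (1/3² - 1/8²) = 1.299155382 eV,
corresponding to wavelength λ = hc/ΔE = 1239.84 eV·nm / 1.299155382 eV = 954.34312 nm in the infrared region.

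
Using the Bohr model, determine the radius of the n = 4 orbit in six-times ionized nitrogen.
0.1210 nm (or 1.2095 Å)

The Bohr radius formula is:
r_n = n² a₀ / Z

where a₀ = 0.0529177 nm is the Bohr radius.

For N⁶⁺ (Z = 7) at n = 4:
r_4 = 4² × 0.0529177 nm / 7
r_4 = 16 × 0.0529177 nm / 7
r_4 = 0.84668 nm / 7
r_4 = 0.1210 nm

The electron orbits at approximately 0.1210 nm from the nucleus.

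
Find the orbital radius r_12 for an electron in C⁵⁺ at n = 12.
1.2700 nm (or 12.7003 Å)

The Bohr radius formula is:
r_n = n² a₀ / Z

where a₀ = 0.0529177 nm is the Bohr radius.

For C⁵⁺ (Z = 6) at n = 12:
r_12 = 12² × 0.0529177 nm / 6
r_12 = 144 × 0.0529177 nm / 6
r_12 = 7.62015 nm / 6
r_12 = 1.2700 nm

The electron orbits at approximately 1.2700 nm from the nucleus.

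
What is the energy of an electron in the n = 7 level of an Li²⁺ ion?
-2.50 eV

For hydrogen-like ions, the energy levels scale with Z²:
E_n = -13.6057 Z² / n² eV

For Li²⁺ (Z = 3) at n = 7:
E_7 = -13.6057 × 3² / 7²
E_7 = -13.6057 × 9 / 49
E_7 = -122.4513 / 49
E_7 = -2.50 eV

The energy is 9 times more negative than hydrogen at the same n due to the stronger nuclear charge.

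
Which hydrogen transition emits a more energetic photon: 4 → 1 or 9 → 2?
4 → 1

Calculate the energy for each transition:

Transition 4 → 1:
ΔE₁ = |E_1 - E_4| = |-13.6057/1² - (-13.6057/4²)|
ΔE₁ = |-13.60570000 - (-0.85035625)| = 12.75534 eV

Transition 9 → 2:
ΔE₂ = |E_2 - E_9| = |-13.6057/2² - (-13.6057/9²)|
ΔE₂ = |-3.40142500 - (-0.16797160)| = 3.23345 eV

Since 12.75534 eV > 3.23345 eV, the transition 4 → 1 emits the more energetic photon.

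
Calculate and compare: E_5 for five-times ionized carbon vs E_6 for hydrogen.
C⁵⁺ at n = 5 (E = -19.592 eV)

Using E_n = -13.6057 Z² / n² eV:

C⁵⁺ (Z = 6) at n = 5:
E = -13.6057 × 6² / 5² = -13.6057 × 36 / 25 = -19.592208 eV

H (Z = 1) at n = 6:
E = -13.6057 × 1² / 6² = -13.6057 × 1 / 36 = -0.377936 eV

Since -19.592208 eV < -0.377936 eV,
C⁵⁺ at n = 5 is more tightly bound (requires more energy to ionize).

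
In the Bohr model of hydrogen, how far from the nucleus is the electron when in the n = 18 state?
17.145342 nm (or 171.453416 Å)

The Bohr radius formula is:
r_n = n² a₀ / Z

where a₀ = 0.052917721 nm is the Bohr radius.

For H (Z = 1) at n = 18:
r_18 = 18² × 0.052917721 nm / 1
r_18 = 324 × 0.052917721 nm / 1
r_18 = 17.1453416 nm / 1
r_18 = 17.145342 nm

The electron orbits at approximately 17.145342 nm from the nucleus.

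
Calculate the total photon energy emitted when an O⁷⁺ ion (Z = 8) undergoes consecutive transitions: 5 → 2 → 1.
835.934 eV

The energy levels of O⁷⁺ are E_n = -13.6057 × 8² / n² eV.

First transition (5 → 2):
ΔE₁ = |E_2 - E_5|
ΔE₁ = |-217.691200000 - (-34.830592000)| = 182.860608 eV

Second transition (2 → 1):
ΔE₂ = |E_1 - E_2|
ΔE₂ = |-870.764800000 - (-217.691200000)| = 653.073600 eV

Total energy released:
E_total = ΔE₁ + ΔE₂ = 182.860608 + 653.073600 = 835.934 eV

Note: This equals the direct transition 5 → 1: 835.934 eV ✓
Energy is conserved regardless of the path taken.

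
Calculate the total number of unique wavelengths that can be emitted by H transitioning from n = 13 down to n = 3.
55

The electron can occupy levels n = 3, 4, ..., 13 during de-excitation — that is m = 13 - 3 + 1 = 11 distinct levels.

The number of distinct spectral lines equals the number of ways to choose 2 of these m levels (each pair gives one possible emission transition):

Number of lines = m(m-1)/2 = 11×10/2 = 55

These correspond to all possible transitions between the 11 levels:
13 → 12, 13 → 11, 13 → 10, 13 → 9, 13 → 8, 13 → 7, 13 → 6, 13 → 5...

Each transition produces a photon with a unique energy (and thus wavelength). This count does not depend on Z.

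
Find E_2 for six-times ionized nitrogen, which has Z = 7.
-166.670 eV

For hydrogen-like ions, the energy levels scale with Z²:
E_n = -13.6057 Z² / n² eV

For N⁶⁺ (Z = 7) at n = 2:
E_2 = -13.6057 × 7² / 2²
E_2 = -13.6057 × 49 / 4
E_2 = -666.6793 / 4
E_2 = -166.670 eV

The energy is 49 times more negative than hydrogen at the same n due to the stronger nuclear charge.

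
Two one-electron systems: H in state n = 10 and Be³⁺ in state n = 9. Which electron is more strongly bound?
Be³⁺ at n = 9 (E = -2.68755 eV)

Using E_n = -13.6057 Z² / n² eV:

H (Z = 1) at n = 10:
E = -13.6057 × 1² / 10² = -13.6057 × 1 / 100 = -0.13605700 eV

Be³⁺ (Z = 4) at n = 9:
E = -13.6057 × 4² / 9² = -13.6057 × 16 / 81 = -2.68754568 eV

Since -2.68754568 eV < -0.13605700 eV,
Be³⁺ at n = 9 is more tightly bound (requires more energy to ionize).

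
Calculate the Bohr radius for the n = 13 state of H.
8.9431 nm (or 89.4309 Å)

The Bohr radius formula is:
r_n = n² a₀ / Z

where a₀ = 0.0529177 nm is the Bohr radius.

For H (Z = 1) at n = 13:
r_13 = 13² × 0.0529177 nm / 1
r_13 = 169 × 0.0529177 nm / 1
r_13 = 8.94309 nm / 1
r_13 = 8.9431 nm

The electron orbits at approximately 8.9431 nm from the nucleus.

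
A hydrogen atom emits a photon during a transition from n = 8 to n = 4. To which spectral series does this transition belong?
Brackett series

The spectral series in hydrogen are named based on the final (lower) energy level:
- Lyman series: n_final = 1 (ultraviolet)
- Balmer series: n_final = 2 (visible/near-UV)
- Paschen series: n_final = 3 (infrared)
- Brackett series: n_final = 4 (infrared)
- Pfund series: n_final = 5 (far infrared)

Since this transition ends at n = 4, it belongs to the Brackett series.

For reference, this 8 → 4 line has photon energy
ΔE = 13.6057 eV × (1/4² - 1/8²) = 0.637767188 eV,
corresponding to wavelength λ = hc/ΔE = 1239.84 eV·nm / 0.637767188 eV = 1944.032 nm in the infrared region.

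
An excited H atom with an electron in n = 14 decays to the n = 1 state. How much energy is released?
13.536 eV

The energy levels are E_n = -13.6057 eV / n².

Energy at n = 14: E_14 = -13.6057 / 14² = -0.069417 eV
Energy at n = 1: E_1 = -13.6057 / 1² = -13.605700 eV

For emission (electron falling to lower state), the photon energy is:
E_photon = E_14 - E_1 = |-0.069417 - (-13.605700)|
E_photon = 13.536 eV

This energy is carried away by the emitted photon.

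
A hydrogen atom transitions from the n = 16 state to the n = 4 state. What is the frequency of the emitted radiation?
1.928e+14 Hz

First, find the transition energy:
E_16 = -13.6057 / 16² = -0.0531473 eV
E_4 = -13.6057 / 4² = -0.8503563 eV
|ΔE| = |E_4 - E_16| = 0.7972090 eV

Convert to Joules: E = 0.7972090 eV × (1.602177 × 10⁻¹⁹ J/eV) = 1.27727e-19 J

Using E = hf:
f = E/h = 1.27727e-19 J / (6.62607 × 10⁻³⁴ J·s)
f = 1.928e+14 Hz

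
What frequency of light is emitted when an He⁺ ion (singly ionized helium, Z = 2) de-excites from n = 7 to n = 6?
9.698e+13 Hz

First, find the transition energy:
E_7 = -13.6057 × 2² / 7² = -1.11066939 eV
E_6 = -13.6057 × 2² / 6² = -1.51174444 eV
|ΔE| = |E_6 - E_7| = 0.40107505 eV

Convert to Joules: E = 0.40107505 eV × (1.602177 × 10⁻¹⁹ J/eV) = 6.42593e-20 J

Using E = hf:
f = E/h = 6.42593e-20 J / (6.62607 × 10⁻³⁴ J·s)
f = 9.698e+13 Hz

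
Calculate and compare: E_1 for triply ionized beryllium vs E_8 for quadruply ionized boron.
Be³⁺ at n = 1 (E = -217.691 eV)

Using E_n = -13.6057 Z² / n² eV:

Be³⁺ (Z = 4) at n = 1:
E = -13.6057 × 4² / 1² = -13.6057 × 16 / 1 = -217.691200 eV

B⁴⁺ (Z = 5) at n = 8:
E = -13.6057 × 5² / 8² = -13.6057 × 25 / 64 = -5.314727 eV

Since -217.691200 eV < -5.314727 eV,
Be³⁺ at n = 1 is more tightly bound (requires more energy to ionize).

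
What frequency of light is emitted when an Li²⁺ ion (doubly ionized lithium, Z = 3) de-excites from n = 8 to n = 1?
2.91460e+16 Hz

First, find the transition energy:
E_8 = -13.6057 × 3² / 8² = -1.91330156 eV
E_1 = -13.6057 × 3² / 1² = -122.45130000 eV
|ΔE| = |E_1 - E_8| = 120.53799844 eV

Convert to Joules: E = 120.53799844 eV × (1.602177 × 10⁻¹⁹ J/eV) = 1.9312321e-17 J

Using E = hf:
f = E/h = 1.9312321e-17 J / (6.62607 × 10⁻³⁴ J·s)
f = 2.91460e+16 Hz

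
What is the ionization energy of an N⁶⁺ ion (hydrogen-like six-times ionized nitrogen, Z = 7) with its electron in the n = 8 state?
10.42 eV

The ionization energy is the energy needed to remove the electron completely (n → ∞).

For a hydrogen-like ion with Z = 7, E_n = -13.6057 Z² / n² eV.

At n = 8: E_8 = -13.6057 × 7² / 8² = -10.41686 eV
At n = ∞: E_∞ = 0 eV

Ionization energy = E_∞ - E_8 = 0 - (-10.41686) = 10.41686 eV
Ionization energy ≈ 10.42 eV

This is also called the binding energy of the electron in state n = 8.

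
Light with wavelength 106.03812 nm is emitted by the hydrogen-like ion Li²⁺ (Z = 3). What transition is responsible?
n = 8 → n = 3

First, find the photon energy from the wavelength (hc = 1239.84 eV·nm):
E = hc/λ = 1239.84 eV·nm / 106.03812 nm = 11.692399 eV

The energy levels of Li²⁺ satisfy E_n = -13.6057 × 3² / n² eV, so an emission n_i → n_f releases
ΔE = 13.6057 × 3² × (1/n_f² − 1/n_i²) eV.

Setting ΔE equal to the photon energy:
1/n_f² − 1/n_i² = 11.692399 / (13.6057 × 3²) = 0.095486116

Since 1/n_i² must be positive, we need 1/n_f² > 0.095486116, i.e. n_f ≤ 3. For each allowed n_f, solve n_i = (1/n_f² − 0.095486116)^(−1/2) and check whether it is a whole number:
  n_f = 1: 1/n_i² = 1.000000000 − 0.095486116 = 0.904513884 → n_i = 1.051  (not an integer) ✗
  n_f = 2: 1/n_i² = 0.250000000 − 0.095486116 = 0.154513884 → n_i = 2.544  (not an integer) ✗
  n_f = 3: 1/n_i² = 0.111111111 − 0.095486116 = 0.015624995 → n_i = 8.000  → integer, n_i = 8 ✓

Only n_f = 3 gives an integer upper level, n_i = 8.

The transition is from n = 8 to n = 3 (emission).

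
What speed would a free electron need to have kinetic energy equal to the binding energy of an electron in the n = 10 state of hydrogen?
2.188e+05 m/s (or 0.07% of c)

The binding energy at n = 10 for hydrogen is:
E_10 = -13.6057/10² = -0.1360570 eV
|E_10| = 0.1360570 eV

Convert to Joules:
KE = 0.1360570 eV × (1.602177 × 10⁻¹⁹ J/eV) = 2.17987e-20 J

Using KE = ½mv²:
v = √(2·KE/m_e)
v = √(2 × 2.17987e-20 J / 9.10938 × 10⁻³¹ kg)
v = 2.188e+05 m/s

This is approximately 0.07% the speed of light.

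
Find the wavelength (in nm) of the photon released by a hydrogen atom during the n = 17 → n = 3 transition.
846.500 nm

First, find the transition energy using E_n = -13.6057 / n² eV:
E_17 = -13.6057 / 17² = -0.0470785 eV
E_3 = -13.6057 / 3² = -1.5117444 eV

Photon energy: |ΔE| = |E_3 - E_17| = 1.4646659 eV

Convert to wavelength using E = hc/λ with hc = 1239.84 eV·nm:
λ = hc/E = 1239.84 eV·nm / 1.4646659 eV
λ = 846.500 nm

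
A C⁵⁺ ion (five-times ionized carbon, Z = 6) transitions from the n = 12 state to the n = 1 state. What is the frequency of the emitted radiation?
1.17612e+17 Hz

First, find the transition energy:
E_12 = -13.6057 × 6² / 12² = -3.401425 eV
E_1 = -13.6057 × 6² / 1² = -489.805200 eV
|ΔE| = |E_1 - E_12| = 486.403775 eV

Convert to Joules: E = 486.403775 eV × (1.602177 × 10⁻¹⁹ J/eV) = 7.7930494e-17 J

Using E = hf:
f = E/h = 7.7930494e-17 J / (6.62607 × 10⁻³⁴ J·s)
f = 1.17612e+17 Hz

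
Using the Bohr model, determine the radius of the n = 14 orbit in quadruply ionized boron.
2.0744 nm (or 20.7437 Å)

The Bohr radius formula is:
r_n = n² a₀ / Z

where a₀ = 0.0529177 nm is the Bohr radius.

For B⁴⁺ (Z = 5) at n = 14:
r_14 = 14² × 0.0529177 nm / 5
r_14 = 196 × 0.0529177 nm / 5
r_14 = 10.37187 nm / 5
r_14 = 2.0744 nm

The electron orbits at approximately 2.0744 nm from the nucleus.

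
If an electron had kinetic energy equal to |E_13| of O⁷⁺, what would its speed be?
1.34627e+06 m/s (or 0.449068% of c)

The binding energy at n = 13 for O⁷⁺ is:
E_13 = -13.6057 × 8²/13² = -5.15245444 eV
|E_13| = 5.15245444 eV

Convert to Joules:
KE = 5.15245444 eV × (1.602177 × 10⁻¹⁹ J/eV) = 8.2551440e-19 J

Using KE = ½mv²:
v = √(2·KE/m_e)
v = √(2 × 8.2551440e-19 J / 9.10938 × 10⁻³¹ kg)
v = 1.34627e+06 m/s

This is approximately 0.449068% the speed of light.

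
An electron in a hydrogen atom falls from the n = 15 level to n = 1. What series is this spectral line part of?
Lyman series

The spectral series in hydrogen are named based on the final (lower) energy level:
- Lyman series: n_final = 1 (ultraviolet)
- Balmer series: n_final = 2 (visible/near-UV)
- Paschen series: n_final = 3 (infrared)
- Brackett series: n_final = 4 (infrared)
- Pfund series: n_final = 5 (far infrared)

Since this transition ends at n = 1, it belongs to the Lyman series.

For reference, this 15 → 1 line has photon energy
ΔE = 13.6057 eV × (1/1² - 1/15²) = 13.54523 eV,
corresponding to wavelength λ = hc/ΔE = 1239.84 eV·nm / 13.54523 eV = 91.533 nm in the ultraviolet region.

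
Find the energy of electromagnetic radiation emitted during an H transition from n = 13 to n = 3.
1.43 eV

The energy levels are E_n = -13.6057 eV / n².

Energy at n = 13: E_13 = -13.6057 / 13² = -0.08051 eV
Energy at n = 3: E_3 = -13.6057 / 3² = -1.51174 eV

For emission (electron falling to lower state), the photon energy is:
E_photon = E_13 - E_3 = |-0.08051 - (-1.51174)|
E_photon = 1.43 eV

This energy is carried away by the emitted photon.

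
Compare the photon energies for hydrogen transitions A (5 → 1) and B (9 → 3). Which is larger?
5 → 1

Calculate the energy for each transition:

Transition 5 → 1:
ΔE₁ = |E_1 - E_5| = |-13.6057/1² - (-13.6057/5²)|
ΔE₁ = |-13.60570000 - (-0.54422800)| = 13.06147 eV

Transition 9 → 3:
ΔE₂ = |E_3 - E_9| = |-13.6057/3² - (-13.6057/9²)|
ΔE₂ = |-1.51174444 - (-0.16797160)| = 1.34377 eV

Since 13.06147 eV > 1.34377 eV, the transition 5 → 1 emits the more energetic photon.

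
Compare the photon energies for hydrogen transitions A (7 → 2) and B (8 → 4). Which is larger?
7 → 2

Calculate the energy for each transition:

Transition 7 → 2:
ΔE₁ = |E_2 - E_7| = |-13.6057/2² - (-13.6057/7²)|
ΔE₁ = |-3.401425000000 - (-0.277667346939)| = 3.123757653 eV

Transition 8 → 4:
ΔE₂ = |E_4 - E_8| = |-13.6057/4² - (-13.6057/8²)|
ΔE₂ = |-0.850356250000 - (-0.212589062500)| = 0.637767188 eV

Since 3.123757653 eV > 0.637767188 eV, the transition 7 → 2 emits the more energetic photon.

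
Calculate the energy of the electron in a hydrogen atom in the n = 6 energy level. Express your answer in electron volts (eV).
-0.378 eV

The energy levels of a hydrogen-like atom are given by:
E_n = -13.6057 eV / n²

For n = 6:
E_6 = -13.6057 eV / 6²
E_6 = -13.6057 eV / 36
E_6 = -0.378 eV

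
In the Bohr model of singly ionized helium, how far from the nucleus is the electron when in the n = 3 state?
0.23813 nm (or 2.38130 Å)

The Bohr radius formula is:
r_n = n² a₀ / Z

where a₀ = 0.05291772 nm is the Bohr radius.

For He⁺ (Z = 2) at n = 3:
r_3 = 3² × 0.05291772 nm / 2
r_3 = 9 × 0.05291772 nm / 2
r_3 = 0.476259 nm / 2
r_3 = 0.23813 nm

The electron orbits at approximately 0.23813 nm from the nucleus.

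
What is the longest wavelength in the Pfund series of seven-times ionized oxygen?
116.49696 nm

The longest wavelength corresponds to the smallest energy transition in the series.
The Pfund series has all transitions ending at n_f = 5.

For O⁷⁺ (Z = 8), the first line (α-line) is the jump from n = 6 to n = 5:
E_6 = -13.6057 × 8² / 6² = -24.18791111 eV
E_5 = -13.6057 × 8² / 5² = -34.83059200 eV
ΔE = E_6 - E_5 = 10.64268089 eV

λ = hc/E = 1239.84 eV·nm / 10.64268089 eV
λ = 116.49696 nm

This is the α-line of the Pfund series in O⁷⁺.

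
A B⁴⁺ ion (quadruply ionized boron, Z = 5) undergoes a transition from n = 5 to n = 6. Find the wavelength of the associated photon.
298.232225 nm

First, find the transition energy using E_n = -13.6057 Z² / n² eV:
E_5 = -13.6057 × 5² / 5² = -13.6057000000 eV
E_6 = -13.6057 × 5² / 6² = -9.4484027778 eV

Photon energy: |ΔE| = |E_6 - E_5| = 4.1572972222 eV

Convert to wavelength using E = hc/λ with hc = 1239.84 eV·nm:
λ = hc/E = 1239.84 eV·nm / 4.1572972222 eV
λ = 298.232225 nm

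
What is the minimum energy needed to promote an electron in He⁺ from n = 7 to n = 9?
0.4388 eV

The energy levels of a hydrogen-like atom are E_n = -13.6057 Z² eV / n².

Energy at n = 7: E_7 = -13.6057 × 2² / 7² = -1.1106694 eV
Energy at n = 9: E_9 = -13.6057 × 2² / 9² = -0.6718864 eV

The excitation energy is the difference:
ΔE = E_9 - E_7
ΔE = -0.6718864 - (-1.1106694)
ΔE = 0.4388 eV

Since this is positive, energy must be absorbed (photon absorption).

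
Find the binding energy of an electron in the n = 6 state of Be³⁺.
6.046978 eV

The ionization energy is the energy needed to remove the electron completely (n → ∞).

For a hydrogen-like ion with Z = 4, E_n = -13.6057 Z² / n² eV.

At n = 6: E_6 = -13.6057 × 4² / 6² = -6.046977778 eV
At n = ∞: E_∞ = 0 eV

Ionization energy = E_∞ - E_6 = 0 - (-6.046977778) = 6.046977778 eV
Ionization energy ≈ 6.046978 eV

This is also called the binding energy of the electron in state n = 6.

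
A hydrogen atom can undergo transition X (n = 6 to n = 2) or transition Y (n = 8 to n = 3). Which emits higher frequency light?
6 → 2

Calculate the energy for each transition:

Transition 6 → 2:
ΔE₁ = |E_2 - E_6| = |-13.6057/2² - (-13.6057/6²)|
ΔE₁ = |-3.401425000 - (-0.377936111)| = 3.023489 eV

Transition 8 → 3:
ΔE₂ = |E_3 - E_8| = |-13.6057/3² - (-13.6057/8²)|
ΔE₂ = |-1.511744444 - (-0.212589063)| = 1.299155 eV

Since 3.023489 eV > 1.299155 eV, the transition 6 → 2 emits the more energetic photon.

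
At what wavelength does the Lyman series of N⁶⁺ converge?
1.859725 nm

The series limit corresponds to the transition from n = ∞ to n = 1.
This is the highest energy (shortest wavelength) transition in the Lyman series.

E_∞ = 0 eV
E_1 = -13.6057 × 7² / 1² = -666.67930000 eV

Energy at series limit:
ΔE = E_∞ - E_1 = 0 - (-666.67930000) = 666.67930000 eV
λ = hc/E = 1239.84 eV·nm / 666.67930000 eV = 1.859725 nm

This energy equals the ionization energy from the n = 1 state of N⁶⁺.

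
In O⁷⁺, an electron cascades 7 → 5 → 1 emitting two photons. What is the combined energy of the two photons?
852.99409 eV

The energy levels of O⁷⁺ are E_n = -13.6057 × 8² / n² eV.

First transition (7 → 5):
ΔE₁ = |E_5 - E_7|
ΔE₁ = |-34.83059200000 - (-17.77071020408)| = 17.05988180 eV

Second transition (5 → 1):
ΔE₂ = |E_1 - E_5|
ΔE₂ = |-870.76480000000 - (-34.83059200000)| = 835.93420800 eV

Total energy released:
E_total = ΔE₁ + ΔE₂ = 17.05988180 + 835.93420800 = 852.99409 eV

Note: This equals the direct transition 7 → 1: 852.99409 eV ✓
Energy is conserved regardless of the path taken.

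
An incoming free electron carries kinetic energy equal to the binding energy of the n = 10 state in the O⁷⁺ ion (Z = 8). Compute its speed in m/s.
1.75015e+06 m/s (or 0.583789% of c)

The binding energy at n = 10 for O⁷⁺ is:
E_10 = -13.6057 × 8²/10² = -8.70764800 eV
|E_10| = 8.70764800 eV

Convert to Joules:
KE = 8.70764800 eV × (1.602177 × 10⁻¹⁹ J/eV) = 1.3951193e-18 J

Using KE = ½mv²:
v = √(2·KE/m_e)
v = √(2 × 1.3951193e-18 J / 9.10938 × 10⁻³¹ kg)
v = 1.75015e+06 m/s

This is approximately 0.583789% the speed of light.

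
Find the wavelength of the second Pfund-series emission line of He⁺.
1162.81228 nm

The lines of a series are numbered from the longest wavelength (smallest ΔE) outward; the second line is the transition from n = n_f + 2 to n_f.
The Pfund series has all transitions ending at n_f = 5.

For He⁺ (Z = 2), the second line (β-line) is the jump from n = 7 to n = 5:
E_7 = -13.6057 × 2² / 7² = -1.1106693878 eV
E_5 = -13.6057 × 2² / 5² = -2.1769120000 eV
ΔE = E_7 - E_5 = 1.0662426122 eV

λ = hc/E = 1239.84 eV·nm / 1.0662426122 eV
λ = 1162.81228 nm

This is the β-line of the Pfund series in He⁺.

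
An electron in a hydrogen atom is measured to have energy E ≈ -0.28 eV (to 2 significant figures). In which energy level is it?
n = 7

The exact energy levels follow E_n = -13.6057 eV / n².

The measured value (-0.28 eV) is reported to only 2 significant figures, so we must test candidate n values and see which one matches to that precision.

Candidate energies:
  n = 5:  E = -13.6057/5² = -0.54423 eV
  n = 6:  E = -13.6057/6² = -0.37794 eV
  n = 7:  E = -13.6057/7² = -0.27767 eV  ← matches
  n = 8:  E = -13.6057/8² = -0.21259 eV
  n = 9:  E = -13.6057/9² = -0.16797 eV

Checking against the measurement of -0.28 eV (2 sig figs), only n = 7 agrees:
E_7 = -0.27767 eV, which rounds to -0.28 eV ✓

Therefore n = 7.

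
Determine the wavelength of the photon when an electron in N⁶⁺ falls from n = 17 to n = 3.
17.2755 nm

First, find the transition energy using E_n = -13.6057 Z² / n² eV:
E_17 = -13.6057 × 7² / 17² = -2.306849 eV
E_3 = -13.6057 × 7² / 3² = -74.075478 eV

Photon energy: |ΔE| = |E_3 - E_17| = 71.768629 eV

Convert to wavelength using E = hc/λ with hc = 1239.84 eV·nm:
λ = hc/E = 1239.84 eV·nm / 71.768629 eV
λ = 17.2755 nm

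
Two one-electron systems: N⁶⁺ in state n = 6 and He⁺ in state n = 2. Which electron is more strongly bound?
N⁶⁺ at n = 6 (E = -18.51887 eV)

Using E_n = -13.6057 Z² / n² eV:

N⁶⁺ (Z = 7) at n = 6:
E = -13.6057 × 7² / 6² = -13.6057 × 49 / 36 = -18.51886944 eV

He⁺ (Z = 2) at n = 2:
E = -13.6057 × 2² / 2² = -13.6057 × 4 / 4 = -13.60570000 eV

Since -18.51886944 eV < -13.60570000 eV,
N⁶⁺ at n = 6 is more tightly bound (requires more energy to ionize).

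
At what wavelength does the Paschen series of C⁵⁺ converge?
22.78 nm

The series limit corresponds to the transition from n = ∞ to n = 3.
This is the highest energy (shortest wavelength) transition in the Paschen series.

E_∞ = 0 eV
E_3 = -13.6057 × 6² / 3² = -54.4228 eV

Energy at series limit:
ΔE = E_∞ - E_3 = 0 - (-54.4228) = 54.4228 eV
λ = hc/E = 1239.84 eV·nm / 54.4228 eV = 22.78 nm

This energy equals the ionization energy from the n = 3 state of C⁵⁺.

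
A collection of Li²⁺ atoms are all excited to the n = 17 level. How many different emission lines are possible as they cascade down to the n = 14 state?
6

The electron can occupy levels n = 14, 15, ..., 17 during de-excitation — that is m = 17 - 14 + 1 = 4 distinct levels.

The number of distinct spectral lines equals the number of ways to choose 2 of these m levels (each pair gives one possible emission transition):

Number of lines = m(m-1)/2 = 4×3/2 = 6

These correspond to all possible transitions between the 4 levels:
17 → 16, 17 → 15, 17 → 14, 16 → 15, 16 → 14, 15 → 14

Each transition produces a photon with a unique energy (and thus wavelength). This count does not depend on Z.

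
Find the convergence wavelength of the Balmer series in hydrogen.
364.506053 nm

The series limit corresponds to the transition from n = ∞ to n = 2.
This is the highest energy (shortest wavelength) transition in the Balmer series.

E_∞ = 0 eV
E_2 = -13.6057 / 2² = -3.4014250000 eV

Energy at series limit:
ΔE = E_∞ - E_2 = 0 - (-3.4014250000) = 3.4014250000 eV
λ = hc/E = 1239.84 eV·nm / 3.4014250000 eV = 364.506053 nm

This energy equals the ionization energy from the n = 2 state of hydrogen.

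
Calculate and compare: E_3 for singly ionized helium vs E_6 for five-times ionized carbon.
C⁵⁺ at n = 6 (E = -13.60570 eV)

Using E_n = -13.6057 Z² / n² eV:

He⁺ (Z = 2) at n = 3:
E = -13.6057 × 2² / 3² = -13.6057 × 4 / 9 = -6.04697778 eV

C⁵⁺ (Z = 6) at n = 6:
E = -13.6057 × 6² / 6² = -13.6057 × 36 / 36 = -13.60570000 eV

Since -13.60570000 eV < -6.04697778 eV,
C⁵⁺ at n = 6 is more tightly bound (requires more energy to ionize).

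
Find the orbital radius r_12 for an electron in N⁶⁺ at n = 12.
1.0886 nm (or 10.8859 Å)

The Bohr radius formula is:
r_n = n² a₀ / Z

where a₀ = 0.0529177 nm is the Bohr radius.

For N⁶⁺ (Z = 7) at n = 12:
r_12 = 12² × 0.0529177 nm / 7
r_12 = 144 × 0.0529177 nm / 7
r_12 = 7.62015 nm / 7
r_12 = 1.0886 nm

The electron orbits at approximately 1.0886 nm from the nucleus.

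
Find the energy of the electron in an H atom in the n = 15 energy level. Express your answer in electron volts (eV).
-0.0605 eV

The energy levels of a hydrogen-like atom are given by:
E_n = -13.6057 eV / n²

For n = 15:
E_15 = -13.6057 eV / 15²
E_15 = -13.6057 eV / 225
E_15 = -0.0605 eV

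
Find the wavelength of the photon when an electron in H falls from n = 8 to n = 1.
92.572966 nm

First, find the transition energy using E_n = -13.6057 / n² eV:
E_8 = -13.6057 / 8² = -0.21258906 eV
E_1 = -13.6057 / 1² = -13.60570000 eV

Photon energy: |ΔE| = |E_1 - E_8| = 13.39311094 eV

Convert to wavelength using E = hc/λ with hc = 1239.84 eV·nm:
λ = hc/E = 1239.84 eV·nm / 13.39311094 eV
λ = 92.572966 nm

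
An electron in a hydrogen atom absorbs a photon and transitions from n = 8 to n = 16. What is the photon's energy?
0.15944 eV

The energy levels of a hydrogen-like atom are E_n = -13.6057 eV / n².

Energy at n = 8: E_8 = -13.6057 / 8² = -0.21258906 eV
Energy at n = 16: E_16 = -13.6057 / 16² = -0.05314727 eV

The excitation energy is the difference:
ΔE = E_16 - E_8
ΔE = -0.05314727 - (-0.21258906)
ΔE = 0.15944 eV

Since this is positive, energy must be absorbed (photon absorption).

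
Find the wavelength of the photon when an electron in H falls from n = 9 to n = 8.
27788.2261 nm

First, find the transition energy using E_n = -13.6057 / n² eV:
E_9 = -13.6057 / 9² = -0.167971604938 eV
E_8 = -13.6057 / 8² = -0.212589062500 eV

Photon energy: |ΔE| = |E_8 - E_9| = 0.044617457562 eV

Convert to wavelength using E = hc/λ with hc = 1239.84 eV·nm:
λ = hc/E = 1239.84 eV·nm / 0.044617457562 eV
λ = 27788.2261 nm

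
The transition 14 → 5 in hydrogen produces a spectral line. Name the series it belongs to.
Pfund series

The spectral series in hydrogen are named based on the final (lower) energy level:
- Lyman series: n_final = 1 (ultraviolet)
- Balmer series: n_final = 2 (visible/near-UV)
- Paschen series: n_final = 3 (infrared)
- Brackett series: n_final = 4 (infrared)
- Pfund series: n_final = 5 (far infrared)

Since this transition ends at n = 5, it belongs to the Pfund series.

For reference, this 14 → 5 line has photon energy
ΔE = 13.6057 eV × (1/5² - 1/14²) = 0.47481116327 eV,
corresponding to wavelength λ = hc/ΔE = 1239.84 eV·nm / 0.47481116327 eV = 2611.22757 nm in the far infrared region.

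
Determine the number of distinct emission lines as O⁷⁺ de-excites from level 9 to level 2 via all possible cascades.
28

The electron can occupy levels n = 2, 3, ..., 9 during de-excitation — that is m = 9 - 2 + 1 = 8 distinct levels.

The number of distinct spectral lines equals the number of ways to choose 2 of these m levels (each pair gives one possible emission transition):

Number of lines = m(m-1)/2 = 8×7/2 = 28

These correspond to all possible transitions between the 8 levels:
9 → 8, 9 → 7, 9 → 6, 9 → 5, 9 → 4, 9 → 3, 9 → 2, 8 → 7...

Each transition produces a photon with a unique energy (and thus wavelength). This count does not depend on Z.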